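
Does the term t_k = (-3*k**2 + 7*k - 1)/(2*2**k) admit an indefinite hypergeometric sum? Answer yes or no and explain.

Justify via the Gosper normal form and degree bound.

The ratio is (3*k**2 - k - 3)/(2*(3*k**2 - 7*k + 1)).
So A=1/2 and B=1, with C=k**2 - 7*k/3 + 1/3.
Need (1/2)·f(k+1) − (1)·f(k) = k**2 - 7*k/3 + 1/3.
d = 2 from the (0,0,2) case.
Solving with deg f ≤ 2: f(k) = -2*(3*k**2 - k + 3)/3.
Then R = B(k−1)f/C = -2*(3*k**2 - k + 3)/(3*k**2 - 7*k + 1), so s_k = R(k)·t_k = (3*k**2 - k + 3)/2**k.
Verify: (-3*k**2 + 7*k - 1)/(2*2**k) matches t_k.

Yes. s_k = (3*k**2 - k + 3)/2**k.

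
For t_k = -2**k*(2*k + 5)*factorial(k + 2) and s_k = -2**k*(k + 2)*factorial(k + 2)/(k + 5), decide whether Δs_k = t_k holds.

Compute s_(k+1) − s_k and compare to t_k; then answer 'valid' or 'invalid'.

s_(k+1) = -2**(k + 1)*(k + 3)*factorial(k + 3)/(k + 6)
s_(k+1) − s_k = -2**k*(2*k**3 + 21*k**2 + 70*k + 78)*factorial(k + 2)/((k + 5)*(k + 6))
(s_(k+1) − s_k) − t_k = 3*2**k*(2*k**2 + 15*k + 24)*factorial(k + 2)/((k + 5)*(k + 6))

Invalid: residual 3*2**k*(2*k**2 + 15*k + 24)*factorial(k + 2)/((k + 5)*(k + 6)) ≠ 0.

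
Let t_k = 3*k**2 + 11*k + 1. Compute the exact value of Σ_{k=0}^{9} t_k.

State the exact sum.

Σ = 1360

The ratio is (3*k**2 + 17*k + 15)/(3*k**2 + 11*k + 1).
A = 1, B = 1, C = k**2 + 11*k/3 + 1/3.
Solve (1)·f(k+1) − (1)·f(k) = k**2 + 11*k/3 + 1/3.
Degrees (0,0,2) ⇒ d ≤ 3.
Solve for f: f(k) = k*(k**2 + 4*k - 4)/3 (degree 3 ≤ 3).
R(k) = B(k−1)·f(k)/C(k) = k*(k**2 + 4*k - 4)/(3*k**2 + 11*k + 1); s_k = R·t_k = k*(k**2 + 4*k - 4).
s_(k+1) − s_k = 3*k**2 + 11*k + 1 = t_k.
Evaluate s at k=10 and k=0: 1360 and 0; difference 1360.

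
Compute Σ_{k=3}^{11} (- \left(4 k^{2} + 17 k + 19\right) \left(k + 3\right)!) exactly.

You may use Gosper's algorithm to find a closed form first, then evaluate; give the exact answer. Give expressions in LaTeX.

Σ = -64076044022640

Step 1: r(k) = (k + 4)*(17*k + 4*(k + 1)**2 + 36)/(4*k**2 + 17*k + 19).
Normal form (A,B,C) = (k + 4, 1, k**2 + 17*k/4 + 19/4).
Need (k + 4)·f(k+1) − (1)·f(k) = k**2 + 17*k/4 + 19/4.
Bound: deg f ≤ 1.
Match coefficients ⇒ f(k) = (4*k + 1)/4.
So s_k = (B(k−1)f/C)·t_k = ((4*k + 1)/(4*k**2 + 17*k + 19))·t_k = -(4*k + 1)*factorial(k + 3).
s_(k+1) − s_k = -(4*k**2 + 17*k + 19)*factorial(k + 3) = t_k.
Sum = s_(12) − s_(3); s_(12) = -64076044032000, s_(3) = -9360 ⇒ -64076044022640.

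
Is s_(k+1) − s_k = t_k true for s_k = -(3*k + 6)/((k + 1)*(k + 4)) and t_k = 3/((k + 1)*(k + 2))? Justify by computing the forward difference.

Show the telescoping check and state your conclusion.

s_(k+1) = 3*(-k - 3)/((k + 2)*(k + 5))
s_(k+1) − s_k = 3*(k**2 + 5*k + 8)/(k**4 + 12*k**3 + 49*k**2 + 78*k + 40)
(s_(k+1) − s_k) − t_k = 12*(-k - 3)/(k**4 + 12*k**3 + 49*k**2 + 78*k + 40)

Invalid: residual 12*(-k - 3)/(k**4 + 12*k**3 + 49*k**2 + 78*k + 40) ≠ 0.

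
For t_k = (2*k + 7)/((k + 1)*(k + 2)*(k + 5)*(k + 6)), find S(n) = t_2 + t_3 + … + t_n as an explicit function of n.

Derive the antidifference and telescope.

t_(k+1)/t_k = (k + 1)*(k + 5)*(2*k + 9)/((k + 3)*(k + 7)*(2*k + 7)).
Take A(k)=k + 1, B(k)=k + 7, C(k)=k**3 + 21*k**2/2 + 73*k/2 + 42.
Solve (k + 1)·f(k+1) − (k + 6)·f(k) = k**3 + 21*k**2/2 + 73*k/2 + 42.
Degrees (1,1,3) ⇒ d ≤ 5.
Match coefficients ⇒ f(k) = k*(k + 2)*(k + 3)*(k + 4)*(k + 6)/10.
So s_k = (B(k−1)f/C)·t_k = (k*(k + 2)*(k + 6)**2/(5*(2*k + 7)))·t_k = k*(k + 6)/(5*(k**2 + 6*k + 5)).
Δs = (2*k + 7)/(k**4 + 14*k**3 + 65*k**2 + 112*k + 60), as required.
Σ_(k=2)^n t_k = s_(n+1) − s_(2) = ((n**2 + 8*n + 7)/(5*(n**2 + 8*n + 12))) − (16/105), i.e. (n**2 + 8*n - 9)/(21*(n**2 + 8*n + 12)).

S(n) = (n**2 + 8*n - 9)/(21*(n**2 + 8*n + 12))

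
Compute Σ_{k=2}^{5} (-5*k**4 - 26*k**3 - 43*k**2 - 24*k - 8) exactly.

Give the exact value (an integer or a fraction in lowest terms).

Σ = -13404

Ratio r(k) = (5*k**4 + 46*k**3 + 151*k**2 + 208*k + 106)/(5*k**4 + 26*k**3 + 43*k**2 + 24*k + 8).
A = 1, B = 1, C = k**4 + 26*k**3/5 + 43*k**2/5 + 24*k/5 + 8/5.
Need (1)·f(k+1) − (1)·f(k) = k**4 + 26*k**3/5 + 43*k**2/5 + 24*k/5 + 8/5.
From deg A=0, deg B=0, deg C=4: d=5.
Match coefficients ⇒ f(k) = k*(k**4 + 4*k**3 + 3*k**2 - 3*k + 3)/5.
R(k) = B(k−1)·f(k)/C(k) = k*(k**4 + 4*k**3 + 3*k**2 - 3*k + 3)/(5*k**4 + 26*k**3 + 43*k**2 + 24*k + 8); s_k = R·t_k = k*(-k**4 - 4*k**3 - 3*k**2 + 3*k - 3).
Δs = -5*k**4 - 26*k**3 - 43*k**2 - 24*k - 8, as required.
Evaluate s at k=6 and k=2: -13518 and -114; difference -13404.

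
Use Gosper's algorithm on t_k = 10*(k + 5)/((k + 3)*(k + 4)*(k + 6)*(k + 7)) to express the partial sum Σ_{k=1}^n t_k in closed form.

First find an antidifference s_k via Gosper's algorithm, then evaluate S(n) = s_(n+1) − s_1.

r(k) = (k + 3)*(k + 6)**2/((k + 5)**2*(k + 8)) after simplifying.
Factor: A=k + 3; B=k + 8; C=k**2 + 10*k + 25.
Solve (k + 3)·f(k+1) − (k + 7)·f(k) = k**2 + 10*k + 25.
Degrees (1,1,2) ⇒ d ≤ 4.
A polynomial solution: f(k) = k*(k + 4)*(k + 5)*(k + 9)/36.
Get s_k = R·t_k = 5*k*(k + 9)/(18*(k**2 + 9*k + 18)) with R(k) = B(k−1)f(k)/C(k) = k*(k + 4)*(k + 7)*(k + 9)/(36*(k + 5)).
Δs = 10*(k + 5)/(k**4 + 20*k**3 + 145*k**2 + 450*k + 504), as required.
s_(n+1) = 5*(n**2 + 11*n + 10)/(18*(n**2 + 11*n + 28)) and s_(1) = 25/252, so S(n) = 5*n*(n + 11)/(28*(n**2 + 11*n + 28)).

S(n) = 5*n*(n + 11)/(28*(n**2 + 11*n + 28))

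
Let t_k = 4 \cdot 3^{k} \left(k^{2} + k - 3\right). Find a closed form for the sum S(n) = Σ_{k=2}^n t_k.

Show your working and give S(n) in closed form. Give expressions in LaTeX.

S(n) = 6 \cdot 3^{n} n^{2} - 15 \cdot 3^{n} + 27

r(k) = 3*(k**2 + 3*k - 1)/(k**2 + k - 3) after simplifying.
So A=3 and B=1, with C=k**2 + k - 3.
f must satisfy (3)·f(k+1) − (1)·f(k) = k**2 + k - 3.
d = 2 from the (0,0,2) case.
Coefficient equations give f(k) = (2*k**2 - 4*k - 3)/4.
Certificate R = B(k−1)f/C = (2*k**2 - 4*k - 3)/(4*(k**2 + k - 3)) gives s_k = 3**k*(2*k**2 - 4*k - 3).
s_(k+1) − s_k = 4*3**k*(k**2 + k - 3) = t_k.
s_(n+1) = 3**(n + 1)*(2*n**2 - 5) and s_(2) = -27, so S(n) = 6*3**n*n**2 - 15*3**n + 27.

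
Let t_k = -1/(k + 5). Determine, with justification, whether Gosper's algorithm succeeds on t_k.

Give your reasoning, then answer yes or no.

No — the linear system for f has no solution.

Step 1: r(k) = (k + 5)/(k + 6).
Normal form (A,B,C) = (k + 5, k + 6, 1).
Set up (k + 5)·f(k+1) − (k + 5)·f(k) − (1) = 0.
deg f ≤ 0 (via 1,1,0).
Generic f = c0 gives residual -1; -1 = 0 cannot hold, so t_k is not Gosper-summable.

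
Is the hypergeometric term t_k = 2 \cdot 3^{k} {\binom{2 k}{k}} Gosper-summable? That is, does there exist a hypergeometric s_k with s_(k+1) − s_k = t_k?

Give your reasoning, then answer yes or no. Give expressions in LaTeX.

t_(k+1)/t_k = 6*(2*k + 1)/(k + 1).
So A=12*k + 6 and B=k + 1, with C=1.
Need (12*k + 6)·f(k+1) − (k)·f(k) = 1.
d = -1 from the (1,1,0) case.
Bound -1 < 0, so the key equation has no polynomial solution.

No — key equation has no polynomial f.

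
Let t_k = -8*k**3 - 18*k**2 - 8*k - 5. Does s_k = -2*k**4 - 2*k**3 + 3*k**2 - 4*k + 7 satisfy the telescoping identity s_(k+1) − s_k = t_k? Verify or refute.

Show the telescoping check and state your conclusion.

Valid — Δs_k = t_k.

s_(k+1) = -2*k**4 - 10*k**3 - 15*k**2 - 12*k + 2
s_(k+1) − s_k = -8*k**3 - 18*k**2 - 8*k - 5
(s_(k+1) − s_k) − t_k = 0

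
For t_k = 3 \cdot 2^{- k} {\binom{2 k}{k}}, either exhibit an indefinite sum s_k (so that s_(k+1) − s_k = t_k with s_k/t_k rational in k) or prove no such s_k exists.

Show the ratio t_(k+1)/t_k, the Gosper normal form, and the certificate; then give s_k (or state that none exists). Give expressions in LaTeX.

not Gosper-summable; s_k does not exist

Step 1: r(k) = (2*k + 1)/(k + 1).
A = 2*k + 1, B = k + 1, C = 1.
Solve (2*k + 1)·f(k+1) − (k)·f(k) = 1.
Bound: deg f ≤ -1.
d = -1 < 0 ⇒ no nonzero polynomial f; not summable.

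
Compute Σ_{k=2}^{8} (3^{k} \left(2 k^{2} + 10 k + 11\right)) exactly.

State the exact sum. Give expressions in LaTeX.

r(k) = 3*(2*k**2 + 14*k + 23)/(2*k**2 + 10*k + 11) after simplifying.
Normal form (A,B,C) = (3, 1, k**2 + 5*k + 11/2).
f must satisfy (3)·f(k+1) − (1)·f(k) = k**2 + 5*k + 11/2.
deg f ≤ 2 (via 0,0,2).
A polynomial solution: f(k) = (k + 1)**2/2.
Certificate R = B(k−1)f/C = (k + 1)**2/(2*k**2 + 10*k + 11) gives s_k = 3**k*(k**2 + 2*k + 1).
Check: Δs_k = 3**k*(2*k**2 + 10*k + 11). ✓
Evaluate s at k=9 and k=2: 1968300 and 81; difference 1968219.

Σ = 1968219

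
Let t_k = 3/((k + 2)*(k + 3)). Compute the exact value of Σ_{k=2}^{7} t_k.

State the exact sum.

Σ = 9/20

The ratio is (k + 2)/(k + 4).
Gosper form: A/B · C(k+1)/C(k) with A=k + 2, B=k + 4, C=1.
Set up (k + 2)·f(k+1) − (k + 3)·f(k) − (1) = 0.
Degrees (1,1,0) ⇒ d ≤ 1.
Coefficient equations give f(k) = k/2.
Certificate R = B(k−1)f/C = k*(k + 3)/2 gives s_k = 3*k/(2*(k + 2)).
s_(k+1) − s_k = 3/(k**2 + 5*k + 6) = t_k.
Sum = s_(8) − s_(2); s_(8) = 6/5, s_(2) = 3/4 ⇒ 9/20.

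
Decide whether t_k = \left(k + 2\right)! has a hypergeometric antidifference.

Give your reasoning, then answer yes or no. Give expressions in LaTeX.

Step 1: r(k) = k + 3.
So A=k + 3 and B=1, with C=1.
Solve (k + 3)·f(k+1) − (1)·f(k) = 1.
From deg A=1, deg B=0, deg C=0: d=-1.
Negative degree bound (-1): no f exists, t_k not Gosper-summable.

No — negative degree bound, so no certificate f.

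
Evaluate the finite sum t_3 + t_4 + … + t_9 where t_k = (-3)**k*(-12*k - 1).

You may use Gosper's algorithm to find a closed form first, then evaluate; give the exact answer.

The ratio is 3*(-12*k - 13)/(12*k + 1).
Factor: A=-3; B=1; C=k + 1/12.
Key eq: (-3)·f(k+1) = (1)·f(k) + (k + 1/12).
Degrees (0,0,1) ⇒ d ≤ 1.
Solve for f: f(k) = -(3*k - 2)/12 (degree 1 ≤ 1).
R(k) = B(k−1)·f(k)/C(k) = -(3*k - 2)/(12*k + 1); s_k = R·t_k = (-3)**k*(3*k - 2).
Δs = (-3)**k*(-12*k - 1), as required.
Evaluate s at k=10 and k=3: 1653372 and -189; difference 1653561.

Σ = 1653561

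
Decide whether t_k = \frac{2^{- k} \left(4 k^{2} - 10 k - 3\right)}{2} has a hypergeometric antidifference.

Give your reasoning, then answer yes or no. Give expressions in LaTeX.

Compute t_(k+1)/t_k: get (4*k**2 - 2*k - 9)/(2*(4*k**2 - 10*k - 3)).
A = 1/2, B = 1, C = k**2 - 5*k/2 - 3/4.
Set up (1/2)·f(k+1) − (1)·f(k) − (k**2 - 5*k/2 - 3/4) = 0.
Degrees (0,0,2) ⇒ d ≤ 2.
A polynomial solution: f(k) = -(4*k**2 - 2*k - 1)/2.
So s_k = (B(k−1)f/C)·t_k = (-2*(4*k**2 - 2*k - 1)/(4*k**2 - 10*k - 3))·t_k = (-4*k**2 + 2*k + 1)/2**k.
Δs = (4*k**2 - 10*k - 3)/(2*2**k), as required.

Yes. s_k = 2^{- k} \left(- 4 k^{2} + 2 k + 1\right).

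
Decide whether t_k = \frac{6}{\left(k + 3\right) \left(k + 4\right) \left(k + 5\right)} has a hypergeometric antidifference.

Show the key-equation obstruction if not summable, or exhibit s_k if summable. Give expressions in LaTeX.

Compute t_(k+1)/t_k: get (k + 3)/(k + 6).
Gosper form: A/B · C(k+1)/C(k) with A=k + 3, B=k + 6, C=1.
Solve (k + 3)·f(k+1) − (k + 5)·f(k) = 1.
d = 2 from the (1,1,0) case.
A polynomial solution: f(k) = k*(k + 7)/24.
Certificate R = B(k−1)f/C = k*(k + 5)*(k + 7)/24 gives s_k = k*(k + 7)/(4*(k + 3)*(k + 4)).
Δs = 6/(k**3 + 12*k**2 + 47*k + 60), as required.

Yes. s_k = \frac{k \left(k + 7\right)}{4 \left(k + 3\right) \left(k + 4\right)}.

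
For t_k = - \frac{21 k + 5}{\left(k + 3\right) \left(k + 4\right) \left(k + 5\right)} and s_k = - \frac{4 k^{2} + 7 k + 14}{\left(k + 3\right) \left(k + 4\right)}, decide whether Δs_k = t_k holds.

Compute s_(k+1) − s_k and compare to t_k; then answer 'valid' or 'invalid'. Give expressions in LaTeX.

Valid — Δs_k = t_k.

s_(k+1) = (-7*k - 4*(k + 1)**2 - 21)/((k + 4)*(k + 5))
s_(k+1) − s_k = (-21*k - 5)/(k**3 + 12*k**2 + 47*k + 60)
(s_(k+1) − s_k) − t_k = 0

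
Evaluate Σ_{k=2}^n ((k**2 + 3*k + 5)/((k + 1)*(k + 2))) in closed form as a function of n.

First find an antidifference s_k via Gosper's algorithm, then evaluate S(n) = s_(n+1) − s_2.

r(k) = (k + 1)*(3*k + (k + 1)**2 + 8)/((k + 3)*(k**2 + 3*k + 5)) after simplifying.
Normal form (A,B,C) = (k + 1, k + 3, k**2 + 3*k + 5).
Solve (k + 1)·f(k+1) − (k + 2)·f(k) = k**2 + 3*k + 5.
From deg A=1, deg B=1, deg C=2: d=2.
Solve for f: f(k) = k*(k + 4) (degree 2 ≤ 2).
So s_k = (B(k−1)f/C)·t_k = (k*(k + 2)*(k + 4)/(k**2 + 3*k + 5))·t_k = k*(k + 4)/(k + 1).
s_(k+1) − s_k = (k**2 + 3*k + 5)/(k**2 + 3*k + 2) = t_k.
Σ_(k=2)^n t_k = s_(n+1) − s_(2) = ((n**2 + 6*n + 5)/(n + 2)) − (4), i.e. (n**2 + 2*n - 3)/(n + 2).

S(n) = (n**2 + 2*n - 3)/(n + 2)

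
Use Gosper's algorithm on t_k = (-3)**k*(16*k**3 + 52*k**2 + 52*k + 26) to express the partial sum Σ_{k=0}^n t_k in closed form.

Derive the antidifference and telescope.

S(n) = 12*(-3)**n*n**3 + 48*(-3)**n*n**2 + 54*(-3)**n*n + 24*(-3)**n + 2

The ratio is 3*(-8*k**3 - 50*k**2 - 102*k - 73)/(8*k**3 + 26*k**2 + 26*k + 13).
Normal form (A,B,C) = (-3, 1, k**3 + 13*k**2/4 + 13*k/4 + 13/8).
Key eq: (-3)·f(k+1) = (1)·f(k) + (k**3 + 13*k**2/4 + 13*k/4 + 13/8).
From deg A=0, deg B=0, deg C=3: d=3.
A polynomial solution: f(k) = -(2*k**3 + 2*k**2 - k + 1)/8.
Then R = B(k−1)f/C = -(2*k**3 + 2*k**2 - k + 1)/(8*k**3 + 26*k**2 + 26*k + 13), so s_k = R(k)·t_k = 2*(-3)**k*(-2*k**3 - 2*k**2 + k - 1).
s_(k+1) − s_k = (-3)**k*(16*k**3 + 52*k**2 + 52*k + 26) = t_k.
Telescope: S(n) = s_(n+1) − s_(0) = 6*(-3)**n*(2*n**3 + 8*n**2 + 9*n + 4) − (-2) = 12*(-3)**n*n**3 + 48*(-3)**n*n**2 + 54*(-3)**n*n + 24*(-3)**n + 2.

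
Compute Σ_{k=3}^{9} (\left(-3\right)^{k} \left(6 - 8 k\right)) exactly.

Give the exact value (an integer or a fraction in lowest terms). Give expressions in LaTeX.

r(k) = 3*(-4*k - 1)/(4*k - 3) after simplifying.
A = -3, B = 1, C = k - 3/4.
Key eq: (-3)·f(k+1) = (1)·f(k) + (k - 3/4).
Bound: deg f ≤ 1.
Coefficient equations give f(k) = -(2*k - 3)/8.
R(k) = B(k−1)·f(k)/C(k) = -(2*k - 3)/(2*(4*k - 3)); s_k = R·t_k = (-3)**k*(2*k - 3).
Check: Δs_k = (-3)**k*(6 - 8*k). ✓
Sum = s_(10) − s_(3); s_(10) = 1003833, s_(3) = -81 ⇒ 1003914.

Σ = 1003914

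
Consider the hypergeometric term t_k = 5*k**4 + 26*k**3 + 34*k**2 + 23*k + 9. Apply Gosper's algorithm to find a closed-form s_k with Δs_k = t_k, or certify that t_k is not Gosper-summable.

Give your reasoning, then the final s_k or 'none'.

Compute t_(k+1)/t_k: get (5*k**4 + 46*k**3 + 142*k**2 + 189*k + 97)/(5*k**4 + 26*k**3 + 34*k**2 + 23*k + 9).
Normal form (A,B,C) = (1, 1, k**4 + 26*k**3/5 + 34*k**2/5 + 23*k/5 + 9/5).
Set up (1)·f(k+1) − (1)·f(k) − (k**4 + 26*k**3/5 + 34*k**2/5 + 23*k/5 + 9/5) = 0.
d = 5 from the (0,0,4) case.
Solving with deg f ≤ 5: f(k) = k*(k**4 + 4*k**3 + k + 3)/5.
Get s_k = R·t_k = k*(k**4 + 4*k**3 + k + 3) with R(k) = B(k−1)f(k)/C(k) = k*(k**4 + 4*k**3 + k + 3)/(5*k**4 + 26*k**3 + 34*k**2 + 23*k + 9).
Verify: 5*k**4 + 26*k**3 + 34*k**2 + 23*k + 9 matches t_k.

s_k = k*(k**4 + 4*k**3 + k + 3)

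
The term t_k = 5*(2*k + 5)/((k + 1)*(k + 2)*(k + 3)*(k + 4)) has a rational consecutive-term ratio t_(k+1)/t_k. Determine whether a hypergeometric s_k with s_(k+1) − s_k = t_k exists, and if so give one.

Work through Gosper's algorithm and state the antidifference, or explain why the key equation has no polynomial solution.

s_k = 5*k*(k + 4)/(3*(k**2 + 4*k + 3))

r(k) = (k + 1)*(2*k + 7)/((k + 5)*(2*k + 5)) after simplifying.
Normal form (A,B,C) = (k + 1, k + 5, k + 5/2).
Solve (k + 1)·f(k+1) − (k + 4)·f(k) = k + 5/2.
Bound: deg f ≤ 3.
Coefficient equations give f(k) = k*(k + 2)*(k + 4)/6.
R(k) = B(k−1)·f(k)/C(k) = k*(k + 2)*(k + 4)**2/(3*(2*k + 5)); s_k = R·t_k = 5*k*(k + 4)/(3*(k**2 + 4*k + 3)).
Δs = 5*(2*k + 5)/(k**4 + 10*k**3 + 35*k**2 + 50*k + 24), as required.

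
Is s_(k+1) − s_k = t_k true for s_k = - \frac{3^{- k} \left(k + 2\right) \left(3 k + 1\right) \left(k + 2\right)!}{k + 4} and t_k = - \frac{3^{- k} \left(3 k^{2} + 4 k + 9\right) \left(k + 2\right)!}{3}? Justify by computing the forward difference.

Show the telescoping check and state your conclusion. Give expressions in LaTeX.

s_(k+1) = -(k + 3)*(3*k + 4)*factorial(k + 3)/(3*3**k*(k + 5))
s_(k+1) − s_k = -(3*k**4 + 25*k**3 + 73*k**2 + 129*k + 114)*factorial(k + 2)/(3*3**k*(k + 4)*(k + 5))
(s_(k+1) − s_k) − t_k = 2*(3*k**3 + 16*k**2 + 16*k + 33)*factorial(k + 2)/(3*3**k*(k + 4)*(k + 5))

Invalid: residual \frac{2 \cdot 3^{- k} \left(3 k^{3} + 16 k^{2} + 16 k + 33\right) \left(k + 2\right)!}{3 \left(k + 4\right) \left(k + 5\right)} ≠ 0.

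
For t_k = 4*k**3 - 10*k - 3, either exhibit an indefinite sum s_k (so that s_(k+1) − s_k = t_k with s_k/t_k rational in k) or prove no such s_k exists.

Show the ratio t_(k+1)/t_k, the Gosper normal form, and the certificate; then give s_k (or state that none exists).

Step 1: r(k) = (10*k - 4*(k + 1)**3 + 13)/(-4*k**3 + 10*k + 3).
So A=1 and B=1, with C=k**3 - 5*k/2 - 3/4.
Need (1)·f(k+1) − (1)·f(k) = k**3 - 5*k/2 - 3/4.
From deg A=0, deg B=0, deg C=3: d=4.
Solve for f: f(k) = k*(k**3 - 2*k**2 - 4*k + 2)/4 (degree 4 ≤ 4).
So s_k = (B(k−1)f/C)·t_k = (k*(k**3 - 2*k**2 - 4*k + 2)/(4*k**3 - 10*k - 3))·t_k = k*(k**3 - 2*k**2 - 4*k + 2).
s_(k+1) − s_k = 4*k**3 - 10*k - 3 = t_k.

s_k = k*(k**3 - 2*k**2 - 4*k + 2)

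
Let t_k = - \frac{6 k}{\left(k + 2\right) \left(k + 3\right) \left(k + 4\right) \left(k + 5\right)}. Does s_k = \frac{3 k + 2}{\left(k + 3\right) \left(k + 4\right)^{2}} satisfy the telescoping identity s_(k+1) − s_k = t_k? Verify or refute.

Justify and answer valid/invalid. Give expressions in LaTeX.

Invalid: residual \frac{2 \left(9 k^{2} + 41 k + 10\right)}{k^{6} + 23 k^{5} + 217 k^{4} + 1073 k^{3} + 2926 k^{2} + 4160 k + 2400} ≠ 0.

s_(k+1) = (3*k + 5)/((k + 4)*(k + 5)**2)
s_(k+1) − s_k = 2*(-3*k**2 - 12*k + 5)/(k**5 + 21*k**4 + 175*k**3 + 723*k**2 + 1480*k + 1200)
(s_(k+1) − s_k) − t_k = 2*(9*k**2 + 41*k + 10)/(k**6 + 23*k**5 + 217*k**4 + 1073*k**3 + 2926*k**2 + 4160*k + 2400)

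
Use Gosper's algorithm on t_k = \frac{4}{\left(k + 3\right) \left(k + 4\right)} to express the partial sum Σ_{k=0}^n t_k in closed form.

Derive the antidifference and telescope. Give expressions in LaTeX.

S(n) = \frac{4 \left(n + 1\right)}{3 \left(n + 4\right)}

t_(k+1)/t_k = (k + 3)/(k + 5).
Take A(k)=k + 3, B(k)=k + 5, C(k)=1.
f must satisfy (k + 3)·f(k+1) − (k + 4)·f(k) = 1.
Bound: deg f ≤ 1.
A polynomial solution: f(k) = k/3.
So s_k = (B(k−1)f/C)·t_k = (k*(k + 4)/3)·t_k = 4*k/(3*(k + 3)).
s_(k+1) − s_k = 4/(k**2 + 7*k + 12) = t_k.
Evaluate: s_(n+1) = 4*(n + 1)/(3*(n + 4)); subtract s_(0) = 0 ⇒ S(n) = 4*(n + 1)/(3*(n + 4)).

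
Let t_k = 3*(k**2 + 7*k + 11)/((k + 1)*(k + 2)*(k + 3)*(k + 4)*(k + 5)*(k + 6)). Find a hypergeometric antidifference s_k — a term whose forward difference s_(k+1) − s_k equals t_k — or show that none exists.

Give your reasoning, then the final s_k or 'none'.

The ratio is (k + 1)*(7*k + (k + 1)**2 + 18)/((k + 7)*(k**2 + 7*k + 11)).
Take A(k)=k + 1, B(k)=k + 7, C(k)=k**2 + 7*k + 11.
Solve (k + 1)·f(k+1) − (k + 6)·f(k) = k**2 + 7*k + 11.
d = 5 from the (1,1,2) case.
A polynomial solution: f(k) = k*(k + 2)*(k + 4)*(k**2 + 9*k + 23)/45.
So s_k = (B(k−1)f/C)·t_k = (k*(k + 2)*(k + 4)*(k + 6)*(k**2 + 9*k + 23)/(45*(k**2 + 7*k + 11)))·t_k = k*(k**2 + 9*k + 23)/(15*(k**3 + 9*k**2 + 23*k + 15)).
Δs = 3*(k**2 + 7*k + 11)/(k**6 + 21*k**5 + 175*k**4 + 735*k**3 + 1624*k**2 + 1764*k + 720), as required.

s_k = k*(k**2 + 9*k + 23)/(15*(k**3 + 9*k**2 + 23*k + 15))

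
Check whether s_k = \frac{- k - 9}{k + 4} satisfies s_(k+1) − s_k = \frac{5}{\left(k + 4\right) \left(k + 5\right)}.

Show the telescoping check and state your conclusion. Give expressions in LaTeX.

Valid: the claim telescopes to t_k.

s_(k+1) = (-k - 10)/(k + 5)
s_(k+1) − s_k = 5/(k**2 + 9*k + 20)
(s_(k+1) − s_k) − t_k = 0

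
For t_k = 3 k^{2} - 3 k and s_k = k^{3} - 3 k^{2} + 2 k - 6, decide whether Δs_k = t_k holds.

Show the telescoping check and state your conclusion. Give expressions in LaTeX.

valid (s_(k+1) − s_k reduces to t_k)

s_(k+1) = k**3 - k - 6
s_(k+1) − s_k = 3*k*(k - 1)
(s_(k+1) − s_k) − t_k = 0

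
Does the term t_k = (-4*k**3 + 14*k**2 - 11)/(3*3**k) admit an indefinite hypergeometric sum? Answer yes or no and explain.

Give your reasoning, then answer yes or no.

Step 1: r(k) = (4*(k + 1)**3 - 14*(k + 1)**2 + 11)/(3*(4*k**3 - 14*k**2 + 11)).
Gosper form: A/B · C(k+1)/C(k) with A=1/3, B=1, C=k**3 - 7*k**2/2 + 11/4.
Need (1/3)·f(k+1) − (1)·f(k) = k**3 - 7*k**2/2 + 11/4.
Degrees (0,0,3) ⇒ d ≤ 3.
Match coefficients ⇒ f(k) = -3*(2*k**3 - 4*k**2 - k + 4)/4.
Then R = B(k−1)f/C = -3*(2*k**3 - 4*k**2 - k + 4)/(4*k**3 - 14*k**2 + 11), so s_k = R(k)·t_k = (2*k**3 - 4*k**2 - k + 4)/3**k.
Check: Δs_k = (-4*k**3 + 14*k**2 - 11)/(3*3**k). ✓

Yes. s_k = (2*k**3 - 4*k**2 - k + 4)/3**k.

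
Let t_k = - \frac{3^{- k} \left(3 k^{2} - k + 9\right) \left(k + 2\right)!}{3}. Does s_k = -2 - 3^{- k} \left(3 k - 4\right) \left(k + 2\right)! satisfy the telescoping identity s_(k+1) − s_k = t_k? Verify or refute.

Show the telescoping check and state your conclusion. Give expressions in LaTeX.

valid; difference matches t_k

s_(k+1) = -3**(-k - 1)*(3*k - 1)*factorial(k + 3) - 2
s_(k+1) − s_k = -(3*k**2 - k + 9)*factorial(k + 2)/(3*3**k)
(s_(k+1) − s_k) − t_k = 0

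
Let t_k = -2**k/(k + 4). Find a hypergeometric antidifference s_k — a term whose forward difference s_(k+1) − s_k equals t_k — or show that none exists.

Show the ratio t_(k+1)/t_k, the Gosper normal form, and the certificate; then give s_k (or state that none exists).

not Gosper-summable; s_k does not exist

The ratio is 2*(k + 4)/(k + 5).
Take A(k)=2*k + 8, B(k)=k + 5, C(k)=1.
Set up (2*k + 8)·f(k+1) − (k + 4)·f(k) − (1) = 0.
d = -1 from the (1,1,0) case.
Negative degree bound (-1): no f exists, t_k not Gosper-summable.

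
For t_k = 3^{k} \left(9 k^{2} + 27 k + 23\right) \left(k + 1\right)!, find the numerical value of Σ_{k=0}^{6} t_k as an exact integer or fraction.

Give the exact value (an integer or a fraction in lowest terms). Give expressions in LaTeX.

t_(k+1)/t_k = 3*(9*k**3 + 63*k**2 + 149*k + 118)/(9*k**2 + 27*k + 23).
Take A(k)=3*k + 6, B(k)=1, C(k)=k**2 + 3*k + 23/9.
Need (3*k + 6)·f(k+1) − (1)·f(k) = k**2 + 3*k + 23/9.
d = 1 from the (1,0,2) case.
Solve for f: f(k) = (3*k + 1)/9 (degree 1 ≤ 1).
Get s_k = R·t_k = 3**k*(3*k + 1)*factorial(k + 1) with R(k) = B(k−1)f(k)/C(k) = (3*k + 1)/(9*k**2 + 27*k + 23).
Check: Δs_k = 3**k*(9*k**2 + 27*k + 23)*factorial(k + 1). ✓
Sum = s_(7) − s_(0); s_(7) = 1939956480, s_(0) = 1 ⇒ 1939956479.

Σ = 1939956479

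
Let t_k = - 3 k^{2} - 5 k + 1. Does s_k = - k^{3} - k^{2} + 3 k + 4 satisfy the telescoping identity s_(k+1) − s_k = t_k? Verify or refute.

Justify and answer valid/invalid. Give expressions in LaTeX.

valid; difference matches t_k

s_(k+1) = -k**3 - 4*k**2 - 2*k + 5
s_(k+1) − s_k = -3*k**2 - 5*k + 1
(s_(k+1) − s_k) − t_k = 0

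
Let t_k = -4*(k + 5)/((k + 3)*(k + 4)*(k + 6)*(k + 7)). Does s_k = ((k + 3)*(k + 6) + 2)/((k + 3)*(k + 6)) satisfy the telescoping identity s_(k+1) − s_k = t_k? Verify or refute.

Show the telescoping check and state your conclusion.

Valid — Δs_k = t_k.

s_(k+1) = ((k + 4)*(k + 7) + 2)/((k + 4)*(k + 7))
s_(k+1) − s_k = 4*(-k - 5)/(k**4 + 20*k**3 + 145*k**2 + 450*k + 504)
(s_(k+1) − s_k) − t_k = 0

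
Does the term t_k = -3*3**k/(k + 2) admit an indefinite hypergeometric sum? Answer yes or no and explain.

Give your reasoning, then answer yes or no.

Compute t_(k+1)/t_k: get 3*(k + 2)/(k + 3).
A = 3*k + 6, B = k + 3, C = 1.
Solve (3*k + 6)·f(k+1) − (k + 2)·f(k) = 1.
From deg A=1, deg B=1, deg C=0: d=-1.
Bound -1 < 0, so the key equation has no polynomial solution.

No. Not Gosper-summable.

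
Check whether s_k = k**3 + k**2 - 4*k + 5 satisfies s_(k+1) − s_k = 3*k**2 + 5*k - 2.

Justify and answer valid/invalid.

s_(k+1) = k**3 + 4*k**2 + k + 3
s_(k+1) − s_k = 3*k**2 + 5*k - 2
(s_(k+1) − s_k) − t_k = 0

Valid: the claim telescopes to t_k.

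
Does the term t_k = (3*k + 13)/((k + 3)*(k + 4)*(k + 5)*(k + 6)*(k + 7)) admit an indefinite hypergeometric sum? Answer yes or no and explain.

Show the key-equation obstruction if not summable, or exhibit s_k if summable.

Yes. s_k = k*(k**2 + 14*k + 63)/(90*(k**3 + 14*k**2 + 63*k + 90)).

r(k) = (k + 3)*(3*k + 16)/((k + 8)*(3*k + 13)) after simplifying.
So A=k + 3 and B=k + 8, with C=k + 13/3.
Solve (k + 3)·f(k+1) − (k + 7)·f(k) = k + 13/3.
d = 4 from the (1,1,1) case.
A polynomial solution: f(k) = k*(k + 4)*(k**2 + 14*k + 63)/270.
R(k) = B(k−1)·f(k)/C(k) = k*(k + 4)*(k + 7)*(k**2 + 14*k + 63)/(90*(3*k + 13)); s_k = R·t_k = k*(k**2 + 14*k + 63)/(90*(k**3 + 14*k**2 + 63*k + 90)).
Check: Δs_k = (3*k + 13)/(k**5 + 25*k**4 + 245*k**3 + 1175*k**2 + 2754*k + 2520). ✓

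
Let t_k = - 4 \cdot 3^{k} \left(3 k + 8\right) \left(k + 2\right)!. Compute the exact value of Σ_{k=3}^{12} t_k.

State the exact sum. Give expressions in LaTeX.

Step 1: r(k) = 3*(k + 3)*(3*k + 11)/(3*k + 8).
Normal form (A,B,C) = (3*k + 9, 1, k + 8/3).
Solve (3*k + 9)·f(k+1) − (1)·f(k) = k + 8/3.
Bound: deg f ≤ 0.
Match coefficients ⇒ f(k) = 1/3.
Then R = B(k−1)f/C = 1/(3*k + 8), so s_k = R(k)·t_k = -4*3**k*factorial(k + 2).
s_(k+1) − s_k = -4*3**k*(3*k + 8)*factorial(k + 2) = t_k.
Σ_(k=3)^(12) t_k = s_(13) − s_(3) = -8339421285651456000 − (-12960) = -8339421285651443040.

Σ = -8339421285651443040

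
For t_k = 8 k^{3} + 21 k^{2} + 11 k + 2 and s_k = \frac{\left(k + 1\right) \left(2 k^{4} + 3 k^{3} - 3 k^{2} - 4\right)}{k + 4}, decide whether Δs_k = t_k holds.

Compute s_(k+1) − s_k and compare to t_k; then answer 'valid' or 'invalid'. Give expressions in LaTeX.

s_(k+1) = (k + 2)*(2*(k + 1)**4 + 3*(k + 1)**3 - 3*(k + 1)**2 - 4)/(k + 5)
s_(k+1) − s_k = (8*k**5 + 75*k**4 + 210*k**3 + 227*k**2 + 100*k + 4)/(k**2 + 9*k + 20)
(s_(k+1) − s_k) − t_k = 6*(-3*k**4 - 25*k**3 - 49*k**2 - 23*k - 6)/(k**2 + 9*k + 20)

Invalid: residual \frac{6 \left(- 3 k^{4} - 25 k^{3} - 49 k^{2} - 23 k - 6\right)}{k^{2} + 9 k + 20} ≠ 0.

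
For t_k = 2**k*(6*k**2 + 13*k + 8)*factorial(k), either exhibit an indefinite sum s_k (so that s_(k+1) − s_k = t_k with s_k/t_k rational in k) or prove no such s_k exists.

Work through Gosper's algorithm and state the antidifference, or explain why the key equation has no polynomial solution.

Step 1: r(k) = 2*(6*k**3 + 31*k**2 + 52*k + 27)/(6*k**2 + 13*k + 8).
Factor: A=2*k + 2; B=1; C=k**2 + 13*k/6 + 4/3.
Key eq: (2*k + 2)·f(k+1) = (1)·f(k) + (k**2 + 13*k/6 + 4/3).
Degrees (1,0,2) ⇒ d ≤ 1.
Match coefficients ⇒ f(k) = (3*k + 2)/6.
So s_k = (B(k−1)f/C)·t_k = ((3*k + 2)/(6*k**2 + 13*k + 8))·t_k = 2**k*(3*k + 2)*factorial(k).
Check: Δs_k = 2**k*(6*k**2 + 13*k + 8)*factorial(k). ✓

s_k = 2**k*(3*k + 2)*factorial(k)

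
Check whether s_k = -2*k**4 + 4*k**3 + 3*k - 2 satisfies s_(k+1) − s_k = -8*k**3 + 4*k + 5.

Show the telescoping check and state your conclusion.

s_(k+1) = -2*k**4 - 4*k**3 + 7*k + 3
s_(k+1) − s_k = -8*k**3 + 4*k + 5
(s_(k+1) − s_k) − t_k = 0

valid; difference matches t_k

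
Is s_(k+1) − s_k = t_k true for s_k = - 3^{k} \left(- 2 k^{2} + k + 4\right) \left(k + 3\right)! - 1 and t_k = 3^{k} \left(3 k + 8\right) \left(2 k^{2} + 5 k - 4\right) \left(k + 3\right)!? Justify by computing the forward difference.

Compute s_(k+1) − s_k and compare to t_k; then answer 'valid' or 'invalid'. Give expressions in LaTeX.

valid (s_(k+1) − s_k reduces to t_k)

s_(k+1) = -3**(k + 1)*(k - 2*(k + 1)**2 + 5)*factorial(k + 4) - 1
s_(k+1) − s_k = 3**k*(3*k + 8)*(2*k**2 + 5*k - 4)*factorial(k + 3)
(s_(k+1) − s_k) − t_k = 0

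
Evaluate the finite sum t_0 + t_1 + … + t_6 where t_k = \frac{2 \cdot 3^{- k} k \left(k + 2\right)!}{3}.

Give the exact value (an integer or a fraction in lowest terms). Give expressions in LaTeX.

r(k) = (k + 1)*(k + 3)/(3*k) after simplifying.
So A=k/3 + 1 and B=1, with C=k.
Set up (k/3 + 1)·f(k+1) − (1)·f(k) − (k) = 0.
d = 0 from the (1,0,1) case.
A polynomial solution: f(k) = 3.
R(k) = B(k−1)·f(k)/C(k) = 3/k; s_k = R·t_k = 2*factorial(k + 2)/3**k.
Δs = 2*k*factorial(k + 2)/(3*3**k), as required.
Evaluate s at k=7 and k=0: 8960/27 and 4; difference 8852/27.

Σ = 8852/27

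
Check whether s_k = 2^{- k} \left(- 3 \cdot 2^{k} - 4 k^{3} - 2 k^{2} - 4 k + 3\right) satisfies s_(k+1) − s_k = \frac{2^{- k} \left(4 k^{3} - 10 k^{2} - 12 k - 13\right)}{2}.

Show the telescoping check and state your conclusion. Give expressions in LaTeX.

s_(k+1) = (-6*2**k - 4*k**3 - 14*k**2 - 20*k - 7)/(2*2**k)
s_(k+1) − s_k = (4*k**3 - 10*k**2 - 12*k - 13)/(2*2**k)
(s_(k+1) − s_k) − t_k = 0

Valid: the claim telescopes to t_k.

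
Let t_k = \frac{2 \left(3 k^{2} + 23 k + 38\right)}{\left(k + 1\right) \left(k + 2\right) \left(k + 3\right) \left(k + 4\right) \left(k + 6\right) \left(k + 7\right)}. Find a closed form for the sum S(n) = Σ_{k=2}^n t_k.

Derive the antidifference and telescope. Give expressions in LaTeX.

r(k) = (k + 1)*(k + 6)*(23*k + 3*(k + 1)**2 + 61)/((k + 5)*(k + 8)*(3*k**2 + 23*k + 38)) after simplifying.
Gosper form: A/B · C(k+1)/C(k) with A=k + 1, B=k + 8, C=k**3 + 38*k**2/3 + 51*k + 190/3.
f must satisfy (k + 1)·f(k+1) − (k + 7)·f(k) = k**3 + 38*k**2/3 + 51*k + 190/3.
From deg A=1, deg B=1, deg C=3: d=6.
Coefficient equations give f(k) = k*(k + 2)*(k + 4)*(k + 5)*(k**2 + 10*k + 27)/54.
Certificate R = B(k−1)f/C = k*(k + 2)*(k + 4)*(k + 7)*(k**2 + 10*k + 27)/(18*(3*k**2 + 23*k + 38)) gives s_k = k*(k**2 + 10*k + 27)/(9*(k**3 + 10*k**2 + 27*k + 18)).
s_(k+1) − s_k = 2*(3*k**2 + 23*k + 38)/(k**6 + 23*k**5 + 207*k**4 + 925*k**3 + 2144*k**2 + 2412*k + 1008) = t_k.
Evaluate: s_(n+1) = (n**3 + 13*n**2 + 50*n + 38)/(9*(n**3 + 13*n**2 + 50*n + 56)); subtract s_(2) = 17/180 ⇒ S(n) = (n**3 + 13*n**2 + 50*n - 64)/(60*(n**3 + 13*n**2 + 50*n + 56)).

S(n) = \frac{n^{3} + 13 n^{2} + 50 n - 64}{60 \left(n^{3} + 13 n^{2} + 50 n + 56\right)}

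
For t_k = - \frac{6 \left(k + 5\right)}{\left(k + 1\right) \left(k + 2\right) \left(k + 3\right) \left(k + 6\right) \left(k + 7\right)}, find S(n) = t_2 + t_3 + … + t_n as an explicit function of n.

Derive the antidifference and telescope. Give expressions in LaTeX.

r(k) = (k + 1)*(k + 6)**2/((k + 4)*(k + 5)*(k + 8)) after simplifying.
Take A(k)=k + 1, B(k)=k + 8, C(k)=k**3 + 14*k**2 + 65*k + 100.
Set up (k + 1)·f(k+1) − (k + 7)·f(k) − (k**3 + 14*k**2 + 65*k + 100) = 0.
Degrees (1,1,3) ⇒ d ≤ 6.
Coefficient equations give f(k) = k*(k + 3)*(k + 4)**2*(k + 5)**2/36.
Then R = B(k−1)f/C = k*(k + 3)*(k + 4)*(k + 7)/36, so s_k = R(k)·t_k = k*(-k**2 - 9*k - 20)/(6*(k**3 + 9*k**2 + 20*k + 12)).
Δs = 6*(-k - 5)/(k**5 + 19*k**4 + 131*k**3 + 401*k**2 + 540*k + 252), as required.
Evaluate: s_(n+1) = (-n**3 - 12*n**2 - 41*n - 30)/(6*(n**3 + 12*n**2 + 41*n + 42)); subtract s_(2) = -7/48 ⇒ S(n) = (-n**3 - 12*n**2 - 41*n + 54)/(48*(n**3 + 12*n**2 + 41*n + 42)).

S(n) = \frac{- n^{3} - 12 n^{2} - 41 n + 54}{48 \left(n^{3} + 12 n^{2} + 41 n + 42\right)}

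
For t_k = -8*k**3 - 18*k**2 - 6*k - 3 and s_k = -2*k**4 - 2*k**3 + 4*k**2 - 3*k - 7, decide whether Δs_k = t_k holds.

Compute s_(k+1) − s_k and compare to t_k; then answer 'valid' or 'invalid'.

s_(k+1) = -2*k**4 - 10*k**3 - 14*k**2 - 9*k - 10
s_(k+1) − s_k = -8*k**3 - 18*k**2 - 6*k - 3
(s_(k+1) − s_k) − t_k = 0

Valid — Δs_k = t_k.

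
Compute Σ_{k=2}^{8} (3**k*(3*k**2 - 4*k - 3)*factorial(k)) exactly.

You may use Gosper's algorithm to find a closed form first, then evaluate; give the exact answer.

The ratio is 3*(3*k**3 + 5*k**2 - 2*k - 4)/(3*k**2 - 4*k - 3).
A = 3*k + 3, B = 1, C = k**2 - 4*k/3 - 1.
Set up (3*k + 3)·f(k+1) − (1)·f(k) − (k**2 - 4*k/3 - 1) = 0.
deg f ≤ 1 (via 1,0,2).
Solving with deg f ≤ 1: f(k) = (k - 3)/3.
Then R = B(k−1)f/C = (k - 3)/(3*k**2 - 4*k - 3), so s_k = R(k)·t_k = 3**k*(k - 3)*factorial(k).
Δs = 3**k*(3*k**2 - 4*k - 3)*factorial(k), as required.
Telescoping: Σ = s_(9) − s_(2) = 42855402240 − (-18) = 42855402258.

Σ = 42855402258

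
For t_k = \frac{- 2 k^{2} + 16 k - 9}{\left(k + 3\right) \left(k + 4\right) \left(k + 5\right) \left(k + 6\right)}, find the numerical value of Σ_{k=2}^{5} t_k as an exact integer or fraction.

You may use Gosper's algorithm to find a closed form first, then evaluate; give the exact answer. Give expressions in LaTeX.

Compute t_(k+1)/t_k: get -(k + 3)*(16*k - 2*(k + 1)**2 + 7)/((k + 7)*(2*k**2 - 16*k + 9)).
So A=k + 3 and B=k + 7, with C=k**2 - 8*k + 9/2.
Key eq: (k + 3)·f(k+1) = (k + 6)·f(k) + (k**2 - 8*k + 9/2).
Degrees (1,1,2) ⇒ d ≤ 3.
Coefficient equations give f(k) = k*(k**2 - 18*k + 62)/30.
R(k) = B(k−1)·f(k)/C(k) = k*(k + 6)*(k**2 - 18*k + 62)/(15*(2*k**2 - 16*k + 9)); s_k = R·t_k = k*(-k**2 + 18*k - 62)/(15*(k + 3)*(k + 4)*(k + 5)).
Check: Δs_k = (-2*k**2 + 16*k - 9)/(k**4 + 18*k**3 + 119*k**2 + 342*k + 360). ✓
Sum = s_(6) − s_(2); s_(6) = 2/495, s_(2) = -2/105 ⇒ 16/693.

Σ = 16/693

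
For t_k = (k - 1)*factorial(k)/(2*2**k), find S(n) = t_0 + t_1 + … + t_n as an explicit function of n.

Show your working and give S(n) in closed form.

S(n) = 2**(-n - 1)*(-2**(n + 1) + n*factorial(n) + factorial(n))

r(k) = k*(k + 1)/(2*(k - 1)) after simplifying.
Take A(k)=k/2 + 1/2, B(k)=1, C(k)=k - 1.
Key eq: (k/2 + 1/2)·f(k+1) = (1)·f(k) + (k - 1).
Degrees (1,0,1) ⇒ d ≤ 0.
Solve for f: f(k) = 2 (degree 0 ≤ 0).
Then R = B(k−1)f/C = 2/(k - 1), so s_k = R(k)·t_k = factorial(k)/2**k.
Δs = (k - 1)*factorial(k)/(2*2**k), as required.
Telescope: S(n) = s_(n+1) − s_(0) = 2**(-n - 1)*factorial(n + 1) − (1) = 2**(-n - 1)*(-2**(n + 1) + n*factorial(n) + factorial(n)).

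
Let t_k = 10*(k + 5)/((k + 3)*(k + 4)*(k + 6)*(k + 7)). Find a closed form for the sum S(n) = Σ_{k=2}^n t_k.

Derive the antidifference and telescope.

S(n) = (n**2 + 11*n - 12)/(8*(n**2 + 11*n + 28))

The ratio is (k + 3)*(k + 6)**2/((k + 5)**2*(k + 8)).
A = k + 3, B = k + 8, C = k**2 + 10*k + 25.
Need (k + 3)·f(k+1) − (k + 7)·f(k) = k**2 + 10*k + 25.
Bound: deg f ≤ 4.
Coefficient equations give f(k) = k*(k + 4)*(k + 5)*(k + 9)/36.
R(k) = B(k−1)·f(k)/C(k) = k*(k + 4)*(k + 7)*(k + 9)/(36*(k + 5)); s_k = R·t_k = 5*k*(k + 9)/(18*(k**2 + 9*k + 18)).
Verify: 10*(k + 5)/(k**4 + 20*k**3 + 145*k**2 + 450*k + 504) matches t_k.
s_(n+1) = 5*(n**2 + 11*n + 10)/(18*(n**2 + 11*n + 28)) and s_(2) = 11/72, so S(n) = (n**2 + 11*n - 12)/(8*(n**2 + 11*n + 28)).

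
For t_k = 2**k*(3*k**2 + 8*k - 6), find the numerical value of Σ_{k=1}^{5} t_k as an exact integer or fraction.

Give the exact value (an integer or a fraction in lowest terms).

Σ = 5130

t_(k+1)/t_k = 2*(3*k**2 + 14*k + 5)/(3*k**2 + 8*k - 6).
Take A(k)=2, B(k)=1, C(k)=k**2 + 8*k/3 - 2.
Solve (2)·f(k+1) − (1)·f(k) = k**2 + 8*k/3 - 2.
From deg A=0, deg B=0, deg C=2: d=2.
A polynomial solution: f(k) = (k - 2)*(3*k + 2)/3.
So s_k = (B(k−1)f/C)·t_k = ((k - 2)*(3*k + 2)/(3*k**2 + 8*k - 6))·t_k = 2**k*(3*k**2 - 4*k - 4).
Verify: 2**k*(3*k**2 + 8*k - 6) matches t_k.
Telescoping: Σ = s_(6) − s_(1) = 5120 − (-10) = 5130.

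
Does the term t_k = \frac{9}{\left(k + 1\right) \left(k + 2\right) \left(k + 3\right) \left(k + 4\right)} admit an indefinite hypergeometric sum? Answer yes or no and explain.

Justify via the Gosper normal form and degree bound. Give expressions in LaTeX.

Yes. s_k = \frac{k \left(k^{2} + 6 k + 11\right)}{2 \left(k + 1\right) \left(k + 2\right) \left(k + 3\right)}.

Compute t_(k+1)/t_k: get (k + 1)/(k + 5).
Factor: A=k + 1; B=k + 5; C=1.
Key eq: (k + 1)·f(k+1) = (k + 4)·f(k) + (1).
Degrees (1,1,0) ⇒ d ≤ 3.
Coefficient equations give f(k) = k*(k**2 + 6*k + 11)/18.
So s_k = (B(k−1)f/C)·t_k = (k*(k + 4)*(k**2 + 6*k + 11)/18)·t_k = k*(k**2 + 6*k + 11)/(2*(k + 1)*(k + 2)*(k + 3)).
Δs = 9/(k**4 + 10*k**3 + 35*k**2 + 50*k + 24), as required.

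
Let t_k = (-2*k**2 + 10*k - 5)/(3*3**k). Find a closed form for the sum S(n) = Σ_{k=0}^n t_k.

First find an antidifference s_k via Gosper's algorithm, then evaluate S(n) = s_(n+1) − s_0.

S(n) = 3**(-n - 1)*(-3**(n + 1) + n**2 - 2*n - 2)

t_(k+1)/t_k = (2*k**2 - 6*k - 3)/(3*(2*k**2 - 10*k + 5)).
A = 1/3, B = 1, C = k**2 - 5*k + 5/2.
Key eq: (1/3)·f(k+1) = (1)·f(k) + (k**2 - 5*k + 5/2).
From deg A=0, deg B=0, deg C=2: d=2.
A polynomial solution: f(k) = -3*(k**2 - 4*k + 1)/2.
R(k) = B(k−1)·f(k)/C(k) = -3*(k**2 - 4*k + 1)/(2*k**2 - 10*k + 5); s_k = R·t_k = (k**2 - 4*k + 1)/3**k.
Δs = (-2*k**2 + 10*k - 5)/(3*3**k), as required.
Σ_(k=0)^n t_k = s_(n+1) − s_(0) = (3**(-n - 1)*(n**2 - 2*n - 2)) − (1), i.e. 3**(-n - 1)*(-3**(n + 1) + n**2 - 2*n - 2).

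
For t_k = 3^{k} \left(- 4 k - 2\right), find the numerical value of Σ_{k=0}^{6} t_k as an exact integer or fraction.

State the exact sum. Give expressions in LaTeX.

Ratio r(k) = 3*(2*k + 3)/(2*k + 1).
So A=3 and B=1, with C=k + 1/2.
Solve (3)·f(k+1) − (1)·f(k) = k + 1/2.
From deg A=0, deg B=0, deg C=1: d=1.
Solve for f: f(k) = (k - 1)/2 (degree 1 ≤ 1).
So s_k = (B(k−1)f/C)·t_k = ((k - 1)/(2*k + 1))·t_k = 2*3**k*(1 - k).
s_(k+1) − s_k = 3**k*(-4*k - 2) = t_k.
Telescoping: Σ = s_(7) − s_(0) = -26244 − (2) = -26246.

Σ = -26246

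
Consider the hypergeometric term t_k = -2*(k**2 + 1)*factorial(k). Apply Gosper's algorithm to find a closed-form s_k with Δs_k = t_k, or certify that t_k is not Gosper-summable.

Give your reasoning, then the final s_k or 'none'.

s_k = -2*(k - 1)*factorial(k)

The ratio is (k + 1)*((k + 1)**2 + 1)/(k**2 + 1).
Take A(k)=k + 1, B(k)=1, C(k)=k**2 + 1.
Set up (k + 1)·f(k+1) − (1)·f(k) − (k**2 + 1) = 0.
Bound: deg f ≤ 1.
Solving with deg f ≤ 1: f(k) = k - 1.
Certificate R = B(k−1)f/C = (k - 1)/(k**2 + 1) gives s_k = -2*(k - 1)*factorial(k).
s_(k+1) − s_k = -2*(k**2 + 1)*factorial(k) = t_k.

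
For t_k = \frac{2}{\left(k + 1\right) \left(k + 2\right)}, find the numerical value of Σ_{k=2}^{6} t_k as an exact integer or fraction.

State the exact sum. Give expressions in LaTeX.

Σ = 5/12

Step 1: r(k) = (k + 1)/(k + 3).
Normal form (A,B,C) = (k + 1, k + 3, 1).
f must satisfy (k + 1)·f(k+1) − (k + 2)·f(k) = 1.
Bound: deg f ≤ 1.
Coefficient equations give f(k) = k.
Certificate R = B(k−1)f/C = k*(k + 2) gives s_k = 2*k/(k + 1).
Δs = 2/(k**2 + 3*k + 2), as required.
Sum = s_(7) − s_(2); s_(7) = 7/4, s_(2) = 4/3 ⇒ 5/12.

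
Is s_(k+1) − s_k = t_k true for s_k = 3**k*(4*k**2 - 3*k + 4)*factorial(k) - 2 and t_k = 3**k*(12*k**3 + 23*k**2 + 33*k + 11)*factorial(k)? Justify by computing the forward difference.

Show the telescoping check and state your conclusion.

s_(k+1) = 3**(k + 1)*(-3*k + 4*(k + 1)**2 + 1)*factorial(k + 1) - 2
s_(k+1) − s_k = 3**k*(12*k**3 + 23*k**2 + 33*k + 11)*factorial(k)
(s_(k+1) − s_k) − t_k = 0

Valid — Δs_k = t_k.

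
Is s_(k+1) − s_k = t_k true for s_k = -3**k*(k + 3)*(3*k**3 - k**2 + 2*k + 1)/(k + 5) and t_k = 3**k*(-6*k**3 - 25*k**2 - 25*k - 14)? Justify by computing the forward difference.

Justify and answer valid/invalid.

Invalid: residual 3**k*(12*k**4 + 104*k**3 + 302*k**2 + 274*k + 138)/(k**2 + 11*k + 30) ≠ 0.

s_(k+1) = -3**(k + 1)*(k + 4)*(2*k + 3*(k + 1)**3 - (k + 1)**2 + 3)/(k + 6)
s_(k+1) − s_k = 3**k*(-6*k**5 - 79*k**4 - 376*k**3 - 737*k**2 - 630*k - 282)/(k**2 + 11*k + 30)
(s_(k+1) − s_k) − t_k = 3**k*(12*k**4 + 104*k**3 + 302*k**2 + 274*k + 138)/(k**2 + 11*k + 30)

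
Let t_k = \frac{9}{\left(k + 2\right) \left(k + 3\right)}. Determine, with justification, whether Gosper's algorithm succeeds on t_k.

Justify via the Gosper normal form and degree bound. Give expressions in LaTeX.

Yes. s_k = \frac{9 k}{2 \left(k + 2\right)}.

r(k) = (k + 2)/(k + 4) after simplifying.
Take A(k)=k + 2, B(k)=k + 4, C(k)=1.
f must satisfy (k + 2)·f(k+1) − (k + 3)·f(k) = 1.
d = 1 from the (1,1,0) case.
Solve for f: f(k) = k/2 (degree 1 ≤ 1).
Get s_k = R·t_k = 9*k/(2*(k + 2)) with R(k) = B(k−1)f(k)/C(k) = k*(k + 3)/2.
s_(k+1) − s_k = 9/(k**2 + 5*k + 6) = t_k.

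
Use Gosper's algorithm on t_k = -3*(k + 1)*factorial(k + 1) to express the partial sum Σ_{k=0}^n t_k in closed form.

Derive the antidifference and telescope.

S(n) = 3 - 3*factorial(n + 2)

Ratio r(k) = (k + 2)**2/(k + 1).
Normal form (A,B,C) = (k + 2, 1, k + 1).
Set up (k + 2)·f(k+1) − (1)·f(k) − (k + 1) = 0.
d = 0 from the (1,0,1) case.
Coefficient equations give f(k) = 1.
Get s_k = R·t_k = -3*factorial(k + 1) with R(k) = B(k−1)f(k)/C(k) = 1/(k + 1).
Verify: -3*(k + 1)*factorial(k + 1) matches t_k.
Evaluate: s_(n+1) = -3*factorial(n + 2); subtract s_(0) = -3 ⇒ S(n) = 3 - 3*factorial(n + 2).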